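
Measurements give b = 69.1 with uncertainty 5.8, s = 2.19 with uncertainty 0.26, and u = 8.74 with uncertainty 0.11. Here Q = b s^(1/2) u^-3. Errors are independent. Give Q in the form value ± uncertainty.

0.153 ± 0.0168

Since Q is a product/quotient, work with relative uncertainties:
  (1·δb/b)² = (1×0.0839)² = 0.00705;  (½·δs/s)² = (0.5×0.119)² = 0.00352;  (-3·δu/u)² = (-3×0.0126)² = 0.00143
δQ/Q = √(0.0120) = 0.110
Q = 0.153, so δQ = 0.110 × 0.153 = 0.0168.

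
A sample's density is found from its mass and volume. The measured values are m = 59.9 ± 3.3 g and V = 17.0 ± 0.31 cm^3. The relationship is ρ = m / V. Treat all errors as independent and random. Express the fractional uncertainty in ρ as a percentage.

Products/powers → add relative errors in quadrature, weighted by exponent:
  (1·δm/m)² = (1×0.0551)² = 0.00304;  (-1·δV/V)² = (-1×0.0182)² = 0.000333
δρ/ρ = √(0.00337) = 0.0580

5.80%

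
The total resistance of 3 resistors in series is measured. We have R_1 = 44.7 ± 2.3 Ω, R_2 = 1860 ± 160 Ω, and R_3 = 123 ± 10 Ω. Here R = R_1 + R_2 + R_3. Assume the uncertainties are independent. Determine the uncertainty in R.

For a sum/difference, combine absolute errors in quadrature:
  (δR_1)² = 5.29;  (δR_2)² = 25600;  (δR_3)² = 100
δR = √(25700) = 160 Ω

160 Ω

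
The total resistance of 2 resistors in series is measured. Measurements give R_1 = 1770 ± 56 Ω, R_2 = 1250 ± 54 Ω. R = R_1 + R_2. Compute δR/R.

0.0258

Each term contributes (cᵢ δxᵢ)² to (δR)²:
  (δR_1)² = 3140;  (δR_2)² = 2920
δR = √(6050) = 77.8 Ω
R = 3020 Ω, so δR/R = 77.8/3020 = 0.0258.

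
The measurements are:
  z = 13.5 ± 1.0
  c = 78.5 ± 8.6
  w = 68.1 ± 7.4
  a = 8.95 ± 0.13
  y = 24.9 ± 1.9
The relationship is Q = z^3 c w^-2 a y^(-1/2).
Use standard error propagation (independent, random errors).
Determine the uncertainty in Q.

Relative error in a monomial: (δQ/Q)² = Σ (nᵢ · δxᵢ/xᵢ)².
  (3·δz/z)² = (3×0.0741)² = 0.0494;  (1·δc/c)² = (1×0.110)² = 0.0120;  (-2·δw/w)² = (-2×0.109)² = 0.0472;  (1·δa/a)² = (1×0.0145)² = 0.000211;  (−½·δy/y)² = (-0.5×0.0763)² = 0.00146
δQ/Q = √(0.110) = 0.332
Q = 74.7, so δQ = 0.332 × 74.7 = 24.8.

24.8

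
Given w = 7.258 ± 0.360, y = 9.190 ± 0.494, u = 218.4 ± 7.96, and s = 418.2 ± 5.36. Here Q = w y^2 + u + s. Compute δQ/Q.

Let p = w·y^2 = 613.0. δp/p = √((1·δw/w)² + (2·δy/y)²) = √(0.00246 + 0.0116) = 0.118, so δp = 72.6.
Q = p + u + s: δQ = √(δp² + δu² + δs²) = √(5270 + 63.4 + 28.7) = 73.2
Q = 1250, so δQ/Q = 73.2/1250 = 0.0586.

0.0586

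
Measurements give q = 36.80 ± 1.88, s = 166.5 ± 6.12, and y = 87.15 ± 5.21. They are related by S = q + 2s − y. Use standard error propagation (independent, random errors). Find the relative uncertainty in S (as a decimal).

S is a linear combination, so absolute uncertainties add in quadrature:
  (δq)² = 3.53;  (2·δs)² = 150;  (δy)² = 27.1
δS = √(180) = 13.4
S = 282.6, so δS/S = 13.4/282.6 = 0.0475.

0.0475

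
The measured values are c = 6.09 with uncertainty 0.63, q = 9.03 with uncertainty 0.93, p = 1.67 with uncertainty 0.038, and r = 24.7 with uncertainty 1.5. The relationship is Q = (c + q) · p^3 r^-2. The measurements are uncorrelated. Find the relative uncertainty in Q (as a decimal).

0.158

Let u = c + q = 15.1. δu = √(δc² + δq²) = √(0.397 + 0.865) = 1.12, so δu/u = 0.0743.
Q is then a monomial in u, p, r:
δQ/Q = √((δu/u)² + (3·δp/p)² + (-2·δr/r)²) = √(0.00552 + 0.00466 + 0.0148) = 0.158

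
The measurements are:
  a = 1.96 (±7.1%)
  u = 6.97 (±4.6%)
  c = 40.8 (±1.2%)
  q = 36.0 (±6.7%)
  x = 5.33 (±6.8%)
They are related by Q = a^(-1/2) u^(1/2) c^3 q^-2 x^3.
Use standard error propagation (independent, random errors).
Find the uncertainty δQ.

3750

Products/powers → add relative errors in quadrature, weighted by exponent:
  (−½·δa/a)² = (-0.5×0.0710)² = 0.00126;  (½·δu/u)² = (0.5×0.0460)² = 0.000529;  (3·δc/c)² = (3×0.0120)² = 0.00130;  (-2·δq/q)² = (-2×0.0670)² = 0.0180;  (3·δx/x)² = (3×0.0680)² = 0.0416
δQ/Q = √(0.0627) = 0.250
Q = 15000, so δQ = 0.250 × 15000 = 3750.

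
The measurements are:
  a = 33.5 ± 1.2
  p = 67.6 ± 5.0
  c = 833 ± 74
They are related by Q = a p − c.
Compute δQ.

200

Let w = a·p = 2260. δw/w = √((1·δa/a)² + (1·δp/p)²) = √(0.00128 + 0.00547) = 0.0822, so δw = 186.
Q = w − c: δQ = √(δw² + δc²) = √(34600 + 5480) = 200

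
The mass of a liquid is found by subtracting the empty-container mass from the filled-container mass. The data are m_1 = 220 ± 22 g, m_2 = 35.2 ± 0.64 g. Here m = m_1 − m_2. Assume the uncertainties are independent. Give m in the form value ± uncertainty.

185 ± 22.0 g

Sums and differences: (δm)² = Σ (cᵢ δxᵢ)².
  (δm_1)² = 484;  (δm_2)² = 0.410
δm = √(484) = 22.0 g
m = 185 g.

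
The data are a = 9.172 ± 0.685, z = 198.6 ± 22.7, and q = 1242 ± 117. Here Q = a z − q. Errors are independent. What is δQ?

Let p = a·z = 1822. δp/p = √((1·δa/a)² + (1·δz/z)²) = √(0.00558 + 0.0131) = 0.137, so δp = 249.
Q = p − q: δQ = √(δp² + δq²) = √(61900 + 13700) = 275

275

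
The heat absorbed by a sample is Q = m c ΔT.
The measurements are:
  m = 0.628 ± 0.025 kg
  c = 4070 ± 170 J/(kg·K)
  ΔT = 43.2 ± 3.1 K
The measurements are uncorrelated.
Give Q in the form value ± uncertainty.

(1.10 ± 0.102) × 10^5 J

Relative error in a monomial: (δQ/Q)² = Σ (nᵢ · δxᵢ/xᵢ)².
  (1·δm/m)² = (1×0.0398)² = 0.00158;  (1·δc/c)² = (1×0.0418)² = 0.00174;  (1·δΔT/ΔT)² = (1×0.0718)² = 0.00515
δQ/Q = √(0.00848) = 0.0921
Q = 1.1e+05 J, so δQ = 0.0921 × 1.1e+05 = 10200 J.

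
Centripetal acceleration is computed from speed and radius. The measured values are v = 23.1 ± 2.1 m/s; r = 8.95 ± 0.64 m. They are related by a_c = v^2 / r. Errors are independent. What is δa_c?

For a monomial a_c ∝ v^2, r^-1, fractional errors add in quadrature:
  (2·δv/v)² = (2×0.0909)² = 0.0331;  (-1·δr/r)² = (-1×0.0715)² = 0.00511
δa_c/a_c = √(0.0382) = 0.195
a_c = 59.6 m/s^2, so δa_c = 0.195 × 59.6 = 11.6 m/s^2.

11.6 m/s^2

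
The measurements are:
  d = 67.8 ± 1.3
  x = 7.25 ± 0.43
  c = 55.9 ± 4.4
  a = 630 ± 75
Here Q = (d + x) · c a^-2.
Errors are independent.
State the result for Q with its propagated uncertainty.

Let u = d + x = 75.0. δu = √(δd² + δx²) = √(1.69 + 0.185) = 1.37, so δu/u = 0.0182.
Q is then a monomial in u, c, a:
δQ/Q = √((δu/u)² + (1·δc/c)² + (-2·δa/a)²) = √(0.000333 + 0.00620 + 0.0567) = 0.251
Q = 0.0106, so δQ = 0.251 × 0.0106 = 0.00266.

0.0106 ± 0.00266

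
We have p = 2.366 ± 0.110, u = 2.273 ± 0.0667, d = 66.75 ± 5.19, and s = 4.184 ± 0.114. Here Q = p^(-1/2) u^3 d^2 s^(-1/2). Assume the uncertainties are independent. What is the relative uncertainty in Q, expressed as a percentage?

18.1%

Products/powers → add relative errors in quadrature, weighted by exponent:
  (−½·δp/p)² = (-0.5×0.0465)² = 0.000540;  (3·δu/u)² = (3×0.0293)² = 0.00775;  (2·δd/d)² = (2×0.0778)² = 0.0242;  (−½·δs/s)² = (-0.5×0.0272)² = 0.000186
δQ/Q = √(0.0327) = 0.181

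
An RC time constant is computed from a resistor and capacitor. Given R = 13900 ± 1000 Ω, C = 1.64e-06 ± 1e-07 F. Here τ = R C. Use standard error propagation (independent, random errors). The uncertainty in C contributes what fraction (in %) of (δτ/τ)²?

41.8%

(δτ/τ)² = (1·δR/R)² + (1·δC/C)²
  R term: (1×0.0719)² = 0.00518
  C term: (1×0.0610)² = 0.00372
Total = 0.00889. Share from C = 0.00372/0.00889 = 0.418.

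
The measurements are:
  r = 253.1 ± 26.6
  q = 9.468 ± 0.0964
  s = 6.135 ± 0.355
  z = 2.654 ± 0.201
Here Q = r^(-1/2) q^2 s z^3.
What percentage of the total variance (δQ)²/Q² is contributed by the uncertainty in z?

88.8%

(δQ/Q)² = (−½·δr/r)² + (2·δq/q)² + (1·δs/s)² + (3·δz/z)²
  r term: (-0.5×0.105)² = 0.00276
  q term: (2×0.0102)² = 0.000415
  s term: (1×0.0579)² = 0.00335
  z term: (3×0.0757)² = 0.0516
Total = 0.0581. Share from z = 0.0516/0.0581 = 0.888.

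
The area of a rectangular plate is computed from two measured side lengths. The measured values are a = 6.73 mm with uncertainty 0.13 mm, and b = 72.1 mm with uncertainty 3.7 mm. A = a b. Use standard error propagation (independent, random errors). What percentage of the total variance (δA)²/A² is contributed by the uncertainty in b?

87.6%

(δA/A)² = (1·δa/a)² + (1·δb/b)²
  a term: (1×0.0193)² = 0.000373
  b term: (1×0.0513)² = 0.00263
Total = 0.00301. Share from b = 0.00263/0.00301 = 0.876.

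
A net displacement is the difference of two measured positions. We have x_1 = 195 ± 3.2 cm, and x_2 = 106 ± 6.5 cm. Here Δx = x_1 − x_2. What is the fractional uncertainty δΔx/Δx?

0.0814

Absolute uncertainties add in quadrature for a linear combination:
  (δx_1)² = 10.2;  (δx_2)² = 42.2
δΔx = √(52.5) = 7.24 cm
Δx = 89.0 cm, so δΔx/Δx = 7.24/89.0 = 0.0814.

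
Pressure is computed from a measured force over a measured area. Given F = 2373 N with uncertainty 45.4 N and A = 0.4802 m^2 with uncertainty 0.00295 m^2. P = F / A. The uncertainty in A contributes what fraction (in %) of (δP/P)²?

(δP/P)² = (1·δF/F)² + (-1·δA/A)²
  F term: (1×0.0191)² = 0.000366
  A term: (-1×0.00614)² = 3.77e-05
Total = 0.000404. Share from A = 3.77e-05/0.000404 = 0.0935.

9.35%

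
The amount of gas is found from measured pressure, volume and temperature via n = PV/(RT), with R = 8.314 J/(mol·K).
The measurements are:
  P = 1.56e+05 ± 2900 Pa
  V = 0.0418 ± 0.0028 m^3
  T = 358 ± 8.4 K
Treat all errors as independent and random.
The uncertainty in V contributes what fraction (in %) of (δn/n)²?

(δn/n)² = (1·δP/P)² + (1·δV/V)² + (-1·δT/T)²
  P term: (1×0.0186)² = 0.000346
  V term: (1×0.0670)² = 0.00449
  T term: (-1×0.0235)² = 0.000551
Total = 0.00538. Share from V = 0.00449/0.00538 = 0.834.

83.4%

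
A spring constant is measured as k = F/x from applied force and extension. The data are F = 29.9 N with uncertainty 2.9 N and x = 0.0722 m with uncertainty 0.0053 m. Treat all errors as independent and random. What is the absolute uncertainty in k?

50.4 N/m

Relative error in a monomial: (δk/k)² = Σ (nᵢ · δxᵢ/xᵢ)².
  (1·δF/F)² = (1×0.0970)² = 0.00941;  (-1·δx/x)² = (-1×0.0734)² = 0.00539
δk/k = √(0.0148) = 0.122
k = 414 N/m, so δk = 0.122 × 414 = 50.4 N/m.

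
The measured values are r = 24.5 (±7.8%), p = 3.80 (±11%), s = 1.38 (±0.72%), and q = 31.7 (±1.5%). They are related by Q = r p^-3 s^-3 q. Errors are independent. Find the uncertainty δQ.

1.83

For a monomial Q ∝ r, p^-3, s^-3, q, fractional errors add in quadrature:
  (1·δr/r)² = (1×0.0780)² = 0.00608;  (-3·δp/p)² = (-3×0.110)² = 0.109;  (-3·δs/s)² = (-3×0.00720)² = 0.000467;  (1·δq/q)² = (1×0.0150)² = 0.000225
δQ/Q = √(0.116) = 0.340
Q = 5.39, so δQ = 0.340 × 5.39 = 1.83.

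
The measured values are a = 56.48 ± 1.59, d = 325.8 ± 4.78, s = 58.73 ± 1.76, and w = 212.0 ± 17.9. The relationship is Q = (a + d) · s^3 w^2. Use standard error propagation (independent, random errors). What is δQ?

Let u = a + d = 382.3. δu = √(δa² + δd²) = √(2.53 + 22.8) = 5.04, so δu/u = 0.0132.
Q is then a monomial in u, s, w:
δQ/Q = √((δu/u)² + (3·δs/s)² + (2·δw/w)²) = √(0.000174 + 0.00808 + 0.0285) = 0.192
Q = 3.48e+12, so δQ = 0.192 × 3.48e+12 = 6.67e+11.

6.67e+11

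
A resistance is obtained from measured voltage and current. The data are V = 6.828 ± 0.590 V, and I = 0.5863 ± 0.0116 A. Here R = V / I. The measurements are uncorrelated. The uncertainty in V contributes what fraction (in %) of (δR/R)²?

95.0%

(δR/R)² = (1·δV/V)² + (-1·δI/I)²
  V term: (1×0.0864)² = 0.00747
  I term: (-1×0.0198)² = 0.000391
Total = 0.00786. Share from V = 0.00747/0.00786 = 0.950.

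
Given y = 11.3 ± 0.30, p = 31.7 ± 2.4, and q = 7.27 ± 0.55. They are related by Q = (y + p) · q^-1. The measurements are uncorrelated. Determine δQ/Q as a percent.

Let u = y + p = 43.0. δu = √(δy² + δp²) = √(0.0900 + 5.76) = 2.42, so δu/u = 0.0562.
Q is then a monomial in u, q:
δQ/Q = √((δu/u)² + (-1·δq/q)²) = √(0.00316 + 0.00572) = 0.0943

9.43%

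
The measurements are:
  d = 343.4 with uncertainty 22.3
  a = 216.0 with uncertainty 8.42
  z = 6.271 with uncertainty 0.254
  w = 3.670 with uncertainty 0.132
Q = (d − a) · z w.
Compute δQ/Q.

0.195

Let u = d − a = 127.4. δu = √(δd² + δa²) = √(497 + 70.9) = 23.8, so δu/u = 0.187.
Q is then a monomial in u, z, w:
δQ/Q = √((δu/u)² + (1·δz/z)² + (1·δw/w)²) = √(0.0350 + 0.00164 + 0.00129) = 0.195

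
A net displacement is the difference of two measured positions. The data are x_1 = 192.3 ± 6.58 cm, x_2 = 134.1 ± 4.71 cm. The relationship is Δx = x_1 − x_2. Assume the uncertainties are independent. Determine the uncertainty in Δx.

Sums and differences: (δΔx)² = Σ (cᵢ δxᵢ)².
  (δx_1)² = 43.3;  (δx_2)² = 22.2
δΔx = √(65.5) = 8.09 cm

8.09 cm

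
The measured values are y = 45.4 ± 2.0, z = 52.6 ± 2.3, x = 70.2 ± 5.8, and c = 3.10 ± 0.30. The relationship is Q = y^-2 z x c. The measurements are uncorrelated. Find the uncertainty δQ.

Products/powers → add relative errors in quadrature, weighted by exponent:
  (-2·δy/y)² = (-2×0.0441)² = 0.00776;  (1·δz/z)² = (1×0.0437)² = 0.00191;  (1·δx/x)² = (1×0.0826)² = 0.00683;  (1·δc/c)² = (1×0.0968)² = 0.00937
δQ/Q = √(0.0259) = 0.161
Q = 5.55, so δQ = 0.161 × 5.55 = 0.893.

0.893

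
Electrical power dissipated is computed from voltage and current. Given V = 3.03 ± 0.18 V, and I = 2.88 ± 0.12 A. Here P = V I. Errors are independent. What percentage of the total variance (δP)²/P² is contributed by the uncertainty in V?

(δP/P)² = (1·δV/V)² + (1·δI/I)²
  V term: (1×0.0594)² = 0.00353
  I term: (1×0.0417)² = 0.00174
Total = 0.00527. Share from V = 0.00353/0.00527 = 0.670.

67.0%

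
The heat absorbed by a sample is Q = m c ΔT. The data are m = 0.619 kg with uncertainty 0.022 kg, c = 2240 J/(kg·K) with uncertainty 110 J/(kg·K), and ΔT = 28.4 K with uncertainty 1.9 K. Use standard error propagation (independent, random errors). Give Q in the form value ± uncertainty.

39400 ± 3560 J

Relative error in a monomial: (δQ/Q)² = Σ (nᵢ · δxᵢ/xᵢ)².
  (1·δm/m)² = (1×0.0355)² = 0.00126;  (1·δc/c)² = (1×0.0491)² = 0.00241;  (1·δΔT/ΔT)² = (1×0.0669)² = 0.00448
δQ/Q = √(0.00815) = 0.0903
Q = 39400 J, so δQ = 0.0903 × 39400 = 3560 J.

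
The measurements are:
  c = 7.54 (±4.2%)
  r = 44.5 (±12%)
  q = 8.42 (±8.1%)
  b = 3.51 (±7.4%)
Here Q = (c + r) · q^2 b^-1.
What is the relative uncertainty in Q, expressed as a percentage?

20.6%

Let u = c + r = 52.0. δu = √(δc² + δr²) = √(0.100 + 28.5) = 5.35, so δu/u = 0.103.
Q is then a monomial in u, q, b:
δQ/Q = √((δu/u)² + (2·δq/q)² + (-1·δb/b)²) = √(0.0106 + 0.0262 + 0.00548) = 0.206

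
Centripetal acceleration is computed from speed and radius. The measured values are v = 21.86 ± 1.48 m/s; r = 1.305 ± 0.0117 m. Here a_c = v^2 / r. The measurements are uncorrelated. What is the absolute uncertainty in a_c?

49.7 m/s^2

Relative error in a monomial: (δa_c/a_c)² = Σ (nᵢ · δxᵢ/xᵢ)².
  (2·δv/v)² = (2×0.0677)² = 0.0183;  (-1·δr/r)² = (-1×0.00897)² = 8.04e-05
δa_c/a_c = √(0.0184) = 0.136
a_c = 366.2 m/s^2, so δa_c = 0.136 × 366.2 = 49.7 m/s^2.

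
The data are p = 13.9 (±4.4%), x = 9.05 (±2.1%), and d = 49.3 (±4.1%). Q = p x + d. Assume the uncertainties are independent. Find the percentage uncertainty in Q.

3.69%

Let w = p·x = 126. δw/w = √((1·δp/p)² + (1·δx/x)²) = √(0.00194 + 0.000441) = 0.0488, so δw = 6.13.
Q = w + d: δQ = √(δw² + δd²) = √(37.6 + 4.09) = 6.46
Q = 175, so δQ/Q = 6.46/175 = 0.0369.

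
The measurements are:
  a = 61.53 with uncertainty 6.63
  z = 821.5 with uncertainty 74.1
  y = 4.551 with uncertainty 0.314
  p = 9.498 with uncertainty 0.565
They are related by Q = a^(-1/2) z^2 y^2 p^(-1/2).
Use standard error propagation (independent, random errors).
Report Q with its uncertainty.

(5.782 ± 1.36) × 10^5

Q is a product of powers, so relative uncertainties combine in quadrature:
  (−½·δa/a)² = (-0.5×0.108)² = 0.00290;  (2·δz/z)² = (2×0.0902)² = 0.0325;  (2·δy/y)² = (2×0.0690)² = 0.0190;  (−½·δp/p)² = (-0.5×0.0595)² = 0.000885
δQ/Q = √(0.0554) = 0.235
Q = 578200, so δQ = 0.235 × 578200 = 1.36e+05.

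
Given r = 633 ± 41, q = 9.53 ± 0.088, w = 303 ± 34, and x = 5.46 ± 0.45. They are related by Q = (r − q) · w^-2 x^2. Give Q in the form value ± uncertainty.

Let u = r − q = 623. δu = √(δr² + δq²) = √(1680 + 0.00774) = 41.0, so δu/u = 0.0658.
Q is then a monomial in u, w, x:
δQ/Q = √((δu/u)² + (-2·δw/w)² + (2·δx/x)²) = √(0.00432 + 0.0504 + 0.0272) = 0.286
Q = 0.202, so δQ = 0.286 × 0.202 = 0.0579.

0.202 ± 0.0579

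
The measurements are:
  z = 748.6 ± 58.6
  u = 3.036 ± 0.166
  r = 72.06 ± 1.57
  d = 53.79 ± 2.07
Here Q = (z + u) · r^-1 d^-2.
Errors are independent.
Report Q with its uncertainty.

0.003605 ± 0.000403

Let w = z + u = 751.6. δw = √(δz² + δu²) = √(3430 + 0.0276) = 58.6, so δw/w = 0.0780.
Q is then a monomial in w, r, d:
δQ/Q = √((δw/w)² + (-1·δr/r)² + (-2·δd/d)²) = √(0.00608 + 0.000475 + 0.00592) = 0.112
Q = 0.003605, so δQ = 0.112 × 0.003605 = 0.000403.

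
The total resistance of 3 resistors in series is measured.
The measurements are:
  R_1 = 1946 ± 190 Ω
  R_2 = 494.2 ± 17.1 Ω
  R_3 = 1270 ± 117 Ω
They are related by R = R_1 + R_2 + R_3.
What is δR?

224 Ω

R is a linear combination, so absolute uncertainties add in quadrature:
  (δR_1)² = 36100;  (δR_2)² = 292;  (δR_3)² = 13700
δR = √(50100) = 224 Ω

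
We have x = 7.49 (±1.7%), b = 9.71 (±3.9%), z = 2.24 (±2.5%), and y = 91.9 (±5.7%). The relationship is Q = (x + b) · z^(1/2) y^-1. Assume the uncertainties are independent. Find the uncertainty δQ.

0.0176

Let u = x + b = 17.2. δu = √(δx² + δb²) = √(0.0162 + 0.143) = 0.400, so δu/u = 0.0232.
Q is then a monomial in u, z, y:
δQ/Q = √((δu/u)² + (½·δz/z)² + (-1·δy/y)²) = √(0.000540 + 0.000156 + 0.00325) = 0.0628
Q = 0.280, so δQ = 0.0628 × 0.280 = 0.0176.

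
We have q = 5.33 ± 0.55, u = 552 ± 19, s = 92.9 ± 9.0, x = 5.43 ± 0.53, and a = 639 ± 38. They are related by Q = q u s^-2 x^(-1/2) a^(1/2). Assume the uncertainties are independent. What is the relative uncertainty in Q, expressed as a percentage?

Since Q is a product/quotient, work with relative uncertainties:
  (1·δq/q)² = (1×0.103)² = 0.0106;  (1·δu/u)² = (1×0.0344)² = 0.00118;  (-2·δs/s)² = (-2×0.0969)² = 0.0375;  (−½·δx/x)² = (-0.5×0.0976)² = 0.00238;  (½·δa/a)² = (0.5×0.0595)² = 0.000884
δQ/Q = √(0.0526) = 0.229

22.9%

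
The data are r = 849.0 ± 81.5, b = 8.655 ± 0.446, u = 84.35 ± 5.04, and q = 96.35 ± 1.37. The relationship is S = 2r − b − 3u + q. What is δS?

164

S is a linear combination, so absolute uncertainties add in quadrature:
  (2·δr)² = 26600;  (δb)² = 0.199;  (3·δu)² = 229;  (δq)² = 1.88
δS = √(26800) = 164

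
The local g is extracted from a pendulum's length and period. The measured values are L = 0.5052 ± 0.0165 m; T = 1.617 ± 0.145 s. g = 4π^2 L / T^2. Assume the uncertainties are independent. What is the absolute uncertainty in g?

Each factor contributes (exponent × relative error)² to (δg/g)²:
  (1·δL/L)² = (1×0.0327)² = 0.00107;  (-2·δT/T)² = (-2×0.0897)² = 0.0322
δg/g = √(0.0332) = 0.182
g = 7.628 m/s^2, so δg = 0.182 × 7.628 = 1.39 m/s^2.

1.39 m/s^2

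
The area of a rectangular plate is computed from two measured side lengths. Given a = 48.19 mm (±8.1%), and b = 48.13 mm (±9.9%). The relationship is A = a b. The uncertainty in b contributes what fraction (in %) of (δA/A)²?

59.9%

(δA/A)² = (1·δa/a)² + (1·δb/b)²
  a term: (1×0.0810)² = 0.00656
  b term: (1×0.0990)² = 0.00980
Total = 0.0164. Share from b = 0.00980/0.0164 = 0.599.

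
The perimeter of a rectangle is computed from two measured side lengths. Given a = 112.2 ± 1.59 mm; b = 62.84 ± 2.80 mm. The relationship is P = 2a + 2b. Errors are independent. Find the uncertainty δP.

6.44 mm

Each term contributes (cᵢ δxᵢ)² to (δP)²:
  (2·δa)² = 10.1;  (2·δb)² = 31.4
δP = √(41.5) = 6.44 mm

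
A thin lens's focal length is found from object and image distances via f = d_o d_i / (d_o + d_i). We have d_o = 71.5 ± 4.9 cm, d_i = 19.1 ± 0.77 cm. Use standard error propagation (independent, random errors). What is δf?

0.527 cm

∂f/∂d_o = (d_i/(d_o+d_i))² = 0.0444;  ∂f/∂d_i = (d_o/(d_o+d_i))² = 0.623
δf = √((∂f/∂d_o · δd_o)² + (∂f/∂d_i · δd_i)²) = √(0.0474 + 0.230) = 0.527 cm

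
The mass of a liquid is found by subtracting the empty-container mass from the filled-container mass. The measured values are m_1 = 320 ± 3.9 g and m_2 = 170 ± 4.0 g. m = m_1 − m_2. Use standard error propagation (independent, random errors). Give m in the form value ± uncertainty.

150 ± 5.59 g

m is a linear combination, so absolute uncertainties add in quadrature:
  (δm_1)² = 15.2;  (δm_2)² = 16.0
δm = √(31.2) = 5.59 g
m = 150 g.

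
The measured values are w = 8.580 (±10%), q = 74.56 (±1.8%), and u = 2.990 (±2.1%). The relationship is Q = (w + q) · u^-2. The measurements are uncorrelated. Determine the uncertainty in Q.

0.429

Let h = w + q = 83.14. δh = √(δw² + δq²) = √(0.736 + 1.80) = 1.59, so δh/h = 0.0192.
Q is then a monomial in h, u:
δQ/Q = √((δh/h)² + (-2·δu/u)²) = √(0.000367 + 0.00176) = 0.0462
Q = 9.300, so δQ = 0.0462 × 9.300 = 0.429.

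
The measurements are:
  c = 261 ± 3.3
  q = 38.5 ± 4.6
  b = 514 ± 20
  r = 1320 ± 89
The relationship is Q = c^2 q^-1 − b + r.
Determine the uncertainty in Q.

235

Let p = c^2·q^-1 = 1770. δp/p = √((2·δc/c)² + (-1·δq/q)²) = √(0.000639 + 0.0143) = 0.122, so δp = 216.
Q = p − b + r: δQ = √(δp² + δb² + δr²) = √(46700 + 400 + 7920) = 235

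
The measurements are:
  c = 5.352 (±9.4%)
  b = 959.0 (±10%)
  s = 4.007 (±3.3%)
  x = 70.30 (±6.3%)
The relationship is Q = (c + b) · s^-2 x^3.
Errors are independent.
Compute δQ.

4.66e+06

Let u = c + b = 964.4. δu = √(δc² + δb²) = √(0.253 + 9200) = 95.9, so δu/u = 0.0994.
Q is then a monomial in u, s, x:
δQ/Q = √((δu/u)² + (-2·δs/s)² + (3·δx/x)²) = √(0.00989 + 0.00436 + 0.0357) = 0.224
Q = 2.087e+07, so δQ = 0.224 × 2.087e+07 = 4.66e+06.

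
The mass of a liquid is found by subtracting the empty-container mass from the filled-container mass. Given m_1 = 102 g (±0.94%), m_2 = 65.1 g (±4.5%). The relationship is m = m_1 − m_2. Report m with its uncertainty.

For a sum/difference, combine absolute errors in quadrature:
  (δm_1)² = 0.919;  (δm_2)² = 8.58
δm = √(9.50) = 3.08 g
m = 36.9 g.

36.9 ± 3.08 g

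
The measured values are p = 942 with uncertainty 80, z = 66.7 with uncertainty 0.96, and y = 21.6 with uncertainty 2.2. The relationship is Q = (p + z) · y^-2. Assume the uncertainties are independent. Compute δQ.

0.473

Let u = p + z = 1010. δu = √(δp² + δz²) = √(6400 + 0.922) = 80.0, so δu/u = 0.0793.
Q is then a monomial in u, y:
δQ/Q = √((δu/u)² + (-2·δy/y)²) = √(0.00629 + 0.0415) = 0.219
Q = 2.16, so δQ = 0.219 × 2.16 = 0.473.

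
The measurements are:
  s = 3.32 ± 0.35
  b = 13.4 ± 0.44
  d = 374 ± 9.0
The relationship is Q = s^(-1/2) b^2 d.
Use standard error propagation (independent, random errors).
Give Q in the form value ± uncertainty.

36900 ± 3230

Products/powers → add relative errors in quadrature, weighted by exponent:
  (−½·δs/s)² = (-0.5×0.105)² = 0.00278;  (2·δb/b)² = (2×0.0328)² = 0.00431;  (1·δd/d)² = (1×0.0241)² = 0.000579
δQ/Q = √(0.00767) = 0.0876
Q = 36900, so δQ = 0.0876 × 36900 = 3230.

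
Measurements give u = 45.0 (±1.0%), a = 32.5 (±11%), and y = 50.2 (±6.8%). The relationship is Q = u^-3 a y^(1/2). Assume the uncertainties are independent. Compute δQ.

0.000301

Each factor contributes (exponent × relative error)² to (δQ/Q)²:
  (-3·δu/u)² = (-3×0.0100)² = 0.000900;  (1·δa/a)² = (1×0.110)² = 0.0121;  (½·δy/y)² = (0.5×0.0680)² = 0.00116
δQ/Q = √(0.0142) = 0.119
Q = 0.00253, so δQ = 0.119 × 0.00253 = 0.000301.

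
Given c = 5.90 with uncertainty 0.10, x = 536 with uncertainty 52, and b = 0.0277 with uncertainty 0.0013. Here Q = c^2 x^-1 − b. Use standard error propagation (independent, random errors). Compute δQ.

0.00680

Let p = c^2·x^-1 = 0.0649. δp/p = √((2·δc/c)² + (-1·δx/x)²) = √(0.00115 + 0.00941) = 0.103, so δp = 0.00667.
Q = p − b: δQ = √(δp² + δb²) = √(4.45e-05 + 1.69e-06) = 0.00680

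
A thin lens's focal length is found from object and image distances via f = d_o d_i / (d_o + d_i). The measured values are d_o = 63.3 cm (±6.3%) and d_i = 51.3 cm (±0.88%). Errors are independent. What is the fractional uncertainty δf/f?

0.0286

∂f/∂d_o = (d_i/(d_o+d_i))² = 0.200;  ∂f/∂d_i = (d_o/(d_o+d_i))² = 0.305
δf = √((∂f/∂d_o · δd_o)² + (∂f/∂d_i · δd_i)²) = √(0.639 + 0.0190) = 0.811 cm
f = 28.3 cm, so δf/f = 0.811/28.3 = 0.0286.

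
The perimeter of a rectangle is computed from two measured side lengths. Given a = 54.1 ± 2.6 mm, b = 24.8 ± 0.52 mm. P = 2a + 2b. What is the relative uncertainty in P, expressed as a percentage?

For a sum/difference, combine absolute errors in quadrature:
  (2·δa)² = 27.0;  (2·δb)² = 1.08
δP = √(28.1) = 5.30 mm
P = 158 mm, so δP/P = 5.30/158 = 0.0336.

3.36%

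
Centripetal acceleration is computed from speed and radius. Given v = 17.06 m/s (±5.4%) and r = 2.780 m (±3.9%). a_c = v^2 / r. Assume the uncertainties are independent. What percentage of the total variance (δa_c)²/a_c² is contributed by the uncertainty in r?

11.5%

(δa_c/a_c)² = (2·δv/v)² + (-1·δr/r)²
  v term: (2×0.0540)² = 0.0117
  r term: (-1×0.0390)² = 0.00152
Total = 0.0132. Share from r = 0.00152/0.0132 = 0.115.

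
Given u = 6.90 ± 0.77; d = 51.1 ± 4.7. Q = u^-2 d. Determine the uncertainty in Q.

0.259

For a monomial Q ∝ u^-2, d, fractional errors add in quadrature:
  (-2·δu/u)² = (-2×0.112)² = 0.0498;  (1·δd/d)² = (1×0.0920)² = 0.00846
δQ/Q = √(0.0583) = 0.241
Q = 1.07, so δQ = 0.241 × 1.07 = 0.259.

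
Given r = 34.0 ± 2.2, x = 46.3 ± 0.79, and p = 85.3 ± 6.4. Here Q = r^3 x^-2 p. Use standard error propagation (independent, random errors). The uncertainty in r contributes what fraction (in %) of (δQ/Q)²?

(δQ/Q)² = (3·δr/r)² + (-2·δx/x)² + (1·δp/p)²
  r term: (3×0.0647)² = 0.0377
  x term: (-2×0.0171)² = 0.00116
  p term: (1×0.0750)² = 0.00563
Total = 0.0445. Share from r = 0.0377/0.0445 = 0.847.

84.7%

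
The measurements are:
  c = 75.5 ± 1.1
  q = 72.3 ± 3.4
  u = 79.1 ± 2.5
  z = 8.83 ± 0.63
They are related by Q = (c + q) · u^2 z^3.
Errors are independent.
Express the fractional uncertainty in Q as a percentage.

Let w = c + q = 148. δw = √(δc² + δq²) = √(1.21 + 11.6) = 3.57, so δw/w = 0.0242.
Q is then a monomial in w, u, z:
δQ/Q = √((δw/w)² + (2·δu/u)² + (3·δz/z)²) = √(0.000585 + 0.00400 + 0.0458) = 0.224

22.4%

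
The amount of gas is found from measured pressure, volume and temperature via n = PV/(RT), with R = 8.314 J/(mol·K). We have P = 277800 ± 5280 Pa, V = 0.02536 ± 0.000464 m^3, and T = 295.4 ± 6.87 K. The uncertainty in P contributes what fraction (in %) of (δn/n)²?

29.2%

(δn/n)² = (1·δP/P)² + (1·δV/V)² + (-1·δT/T)²
  P term: (1×0.0190)² = 0.000361
  V term: (1×0.0183)² = 0.000335
  T term: (-1×0.0233)² = 0.000541
Total = 0.00124. Share from P = 0.000361/0.00124 = 0.292.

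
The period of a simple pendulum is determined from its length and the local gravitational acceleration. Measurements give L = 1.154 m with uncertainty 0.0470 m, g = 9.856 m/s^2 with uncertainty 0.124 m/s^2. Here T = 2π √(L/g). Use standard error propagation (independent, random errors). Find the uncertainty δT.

T is a product of powers, so relative uncertainties combine in quadrature:
  (½·δL/L)² = (0.5×0.0407)² = 0.000415;  (−½·δg/g)² = (-0.5×0.0126)² = 3.96e-05
δT/T = √(0.000454) = 0.0213
T = 2.150 s, so δT = 0.0213 × 2.150 = 0.0458 s.

0.0458 s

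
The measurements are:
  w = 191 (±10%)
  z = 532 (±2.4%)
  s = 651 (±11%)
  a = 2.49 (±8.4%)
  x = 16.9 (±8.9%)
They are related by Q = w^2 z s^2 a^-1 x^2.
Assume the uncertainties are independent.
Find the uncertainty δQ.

Products/powers → add relative errors in quadrature, weighted by exponent:
  (2·δw/w)² = (2×0.100)² = 0.0400;  (1·δz/z)² = (1×0.0240)² = 0.000576;  (2·δs/s)² = (2×0.110)² = 0.0484;  (-1·δa/a)² = (-1×0.0840)² = 0.00706;  (2·δx/x)² = (2×0.0890)² = 0.0317
δQ/Q = √(0.128) = 0.357
Q = 9.43e+14, so δQ = 0.357 × 9.43e+14 = 3.37e+14.

3.37e+14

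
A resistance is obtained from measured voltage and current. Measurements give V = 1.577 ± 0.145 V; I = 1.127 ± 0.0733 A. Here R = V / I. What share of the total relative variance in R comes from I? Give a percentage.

(δR/R)² = (1·δV/V)² + (-1·δI/I)²
  V term: (1×0.0919)² = 0.00845
  I term: (-1×0.0650)² = 0.00423
Total = 0.0127. Share from I = 0.00423/0.0127 = 0.333.

33.3%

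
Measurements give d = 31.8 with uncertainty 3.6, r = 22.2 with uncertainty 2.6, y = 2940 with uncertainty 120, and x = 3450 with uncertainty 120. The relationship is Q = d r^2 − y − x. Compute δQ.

Let p = d·r^2 = 15700. δp/p = √((1·δd/d)² + (2·δr/r)²) = √(0.0128 + 0.0549) = 0.260, so δp = 4080.
Q = p − y − x: δQ = √(δp² + δy² + δx²) = √(1.66e+07 + 14400 + 14400) = 4080

4080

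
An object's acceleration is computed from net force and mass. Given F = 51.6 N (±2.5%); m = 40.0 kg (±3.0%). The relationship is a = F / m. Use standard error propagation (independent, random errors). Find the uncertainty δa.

0.0504 m/s^2

For a monomial a ∝ F, m^-1, fractional errors add in quadrature:
  (1·δF/F)² = (1×0.0250)² = 0.000625;  (-1·δm/m)² = (-1×0.0300)² = 0.000900
δa/a = √(0.00153) = 0.0391
a = 1.29 m/s^2, so δa = 0.0391 × 1.29 = 0.0504 m/s^2.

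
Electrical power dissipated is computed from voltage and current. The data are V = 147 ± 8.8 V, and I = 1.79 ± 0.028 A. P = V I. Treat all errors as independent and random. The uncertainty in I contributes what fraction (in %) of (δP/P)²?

6.39%

(δP/P)² = (1·δV/V)² + (1·δI/I)²
  V term: (1×0.0599)² = 0.00358
  I term: (1×0.0156)² = 0.000245
Total = 0.00383. Share from I = 0.000245/0.00383 = 0.0639.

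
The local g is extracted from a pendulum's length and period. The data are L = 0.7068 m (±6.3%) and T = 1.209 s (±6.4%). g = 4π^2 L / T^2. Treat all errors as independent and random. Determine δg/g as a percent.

Relative error in a monomial: (δg/g)² = Σ (nᵢ · δxᵢ/xᵢ)².
  (1·δL/L)² = (1×0.0630)² = 0.00397;  (-2·δT/T)² = (-2×0.0640)² = 0.0164
δg/g = √(0.0204) = 0.143

14.3%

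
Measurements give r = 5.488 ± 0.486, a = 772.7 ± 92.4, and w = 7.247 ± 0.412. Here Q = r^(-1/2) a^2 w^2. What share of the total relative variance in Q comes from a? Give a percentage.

79.3%

(δQ/Q)² = (−½·δr/r)² + (2·δa/a)² + (2·δw/w)²
  r term: (-0.5×0.0886)² = 0.00196
  a term: (2×0.120)² = 0.0572
  w term: (2×0.0569)² = 0.0129
Total = 0.0721. Share from a = 0.0572/0.0721 = 0.793.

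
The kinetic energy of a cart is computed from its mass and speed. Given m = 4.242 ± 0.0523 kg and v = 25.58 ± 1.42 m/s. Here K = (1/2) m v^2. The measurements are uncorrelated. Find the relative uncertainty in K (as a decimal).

0.112

Relative error in a monomial: (δK/K)² = Σ (nᵢ · δxᵢ/xᵢ)².
  (1·δm/m)² = (1×0.0123)² = 0.000152;  (2·δv/v)² = (2×0.0555)² = 0.0123
δK/K = √(0.0125) = 0.112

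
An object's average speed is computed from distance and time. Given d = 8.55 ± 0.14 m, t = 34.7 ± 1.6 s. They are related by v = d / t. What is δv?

Since v is a product/quotient, work with relative uncertainties:
  (1·δd/d)² = (1×0.0164)² = 0.000268;  (-1·δt/t)² = (-1×0.0461)² = 0.00213
δv/v = √(0.00239) = 0.0489
v = 0.246 m/s, so δv = 0.0489 × 0.246 = 0.0121 m/s.

0.0121 m/s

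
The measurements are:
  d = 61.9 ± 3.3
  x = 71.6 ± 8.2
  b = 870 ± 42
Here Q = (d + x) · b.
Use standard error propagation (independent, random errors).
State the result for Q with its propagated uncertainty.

(1.16 ± 0.0952) × 10^5

Let u = d + x = 134. δu = √(δd² + δx²) = √(10.9 + 67.2) = 8.84, so δu/u = 0.0662.
Q is then a monomial in u, b:
δQ/Q = √((δu/u)² + (1·δb/b)²) = √(0.00438 + 0.00233) = 0.0819
Q = 1.16e+05, so δQ = 0.0819 × 1.16e+05 = 9520.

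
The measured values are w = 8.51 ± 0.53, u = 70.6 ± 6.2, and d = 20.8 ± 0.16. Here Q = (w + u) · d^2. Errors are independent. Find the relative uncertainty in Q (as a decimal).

Let h = w + u = 79.1. δh = √(δw² + δu²) = √(0.281 + 38.4) = 6.22, so δh/h = 0.0787.
Q is then a monomial in h, d:
δQ/Q = √((δh/h)² + (2·δd/d)²) = √(0.00619 + 0.000237) = 0.0801

0.0801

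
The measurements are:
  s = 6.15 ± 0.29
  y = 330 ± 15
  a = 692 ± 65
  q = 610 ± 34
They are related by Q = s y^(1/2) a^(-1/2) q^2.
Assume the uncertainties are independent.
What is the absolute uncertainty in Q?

2.08e+05

Each factor contributes (exponent × relative error)² to (δQ/Q)²:
  (1·δs/s)² = (1×0.0472)² = 0.00222;  (½·δy/y)² = (0.5×0.0455)² = 0.000517;  (−½·δa/a)² = (-0.5×0.0939)² = 0.00221;  (2·δq/q)² = (2×0.0557)² = 0.0124
δQ/Q = √(0.0174) = 0.132
Q = 1.58e+06, so δQ = 0.132 × 1.58e+06 = 2.08e+05.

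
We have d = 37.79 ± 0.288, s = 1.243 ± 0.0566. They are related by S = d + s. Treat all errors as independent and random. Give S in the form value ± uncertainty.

39.03 ± 0.294

Sums and differences: (δS)² = Σ (cᵢ δxᵢ)².
  (δd)² = 0.0829;  (δs)² = 0.00320
δS = √(0.0861) = 0.294
S = 39.03.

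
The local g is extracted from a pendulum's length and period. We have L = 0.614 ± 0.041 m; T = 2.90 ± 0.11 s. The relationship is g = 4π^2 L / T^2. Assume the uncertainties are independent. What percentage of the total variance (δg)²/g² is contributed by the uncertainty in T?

(δg/g)² = (1·δL/L)² + (-2·δT/T)²
  L term: (1×0.0668)² = 0.00446
  T term: (-2×0.0379)² = 0.00576
Total = 0.0102. Share from T = 0.00576/0.0102 = 0.563.

56.3%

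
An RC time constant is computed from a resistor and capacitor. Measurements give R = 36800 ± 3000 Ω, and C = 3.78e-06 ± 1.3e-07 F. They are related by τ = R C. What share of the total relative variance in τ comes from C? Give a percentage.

(δτ/τ)² = (1·δR/R)² + (1·δC/C)²
  R term: (1×0.0815)² = 0.00665
  C term: (1×0.0344)² = 0.00118
Total = 0.00783. Share from C = 0.00118/0.00783 = 0.151.

15.1%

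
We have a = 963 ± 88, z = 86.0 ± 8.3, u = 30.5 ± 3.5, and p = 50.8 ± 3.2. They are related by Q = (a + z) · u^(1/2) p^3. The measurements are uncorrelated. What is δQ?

1.63e+08

Let w = a + z = 1050. δw = √(δa² + δz²) = √(7740 + 68.9) = 88.4, so δw/w = 0.0843.
Q is then a monomial in w, u, p:
δQ/Q = √((δw/w)² + (½·δu/u)² + (3·δp/p)²) = √(0.00710 + 0.00329 + 0.0357) = 0.215
Q = 7.59e+08, so δQ = 0.215 × 7.59e+08 = 1.63e+08.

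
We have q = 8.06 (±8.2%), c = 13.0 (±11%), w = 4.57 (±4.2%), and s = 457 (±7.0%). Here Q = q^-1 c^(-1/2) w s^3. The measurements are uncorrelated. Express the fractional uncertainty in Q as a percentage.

23.6%

Products/powers → add relative errors in quadrature, weighted by exponent:
  (-1·δq/q)² = (-1×0.0820)² = 0.00672;  (−½·δc/c)² = (-0.5×0.110)² = 0.00302;  (1·δw/w)² = (1×0.0420)² = 0.00176;  (3·δs/s)² = (3×0.0700)² = 0.0441
δQ/Q = √(0.0556) = 0.236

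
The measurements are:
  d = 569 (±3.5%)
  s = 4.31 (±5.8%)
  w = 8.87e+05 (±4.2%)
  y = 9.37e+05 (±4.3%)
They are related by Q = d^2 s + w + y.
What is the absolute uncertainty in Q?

1.38e+05

Let p = d^2·s = 1.4e+06. δp/p = √((2·δd/d)² + (1·δs/s)²) = √(0.00490 + 0.00336) = 0.0909, so δp = 1.27e+05.
Q = p + w + y: δQ = √(δp² + δw² + δy²) = √(1.61e+10 + 1.39e+09 + 1.62e+09) = 1.38e+05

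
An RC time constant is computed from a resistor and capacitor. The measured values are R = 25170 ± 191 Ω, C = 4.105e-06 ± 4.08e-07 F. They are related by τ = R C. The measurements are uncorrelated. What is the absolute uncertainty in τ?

0.0103 s

τ is a product of powers, so relative uncertainties combine in quadrature:
  (1·δR/R)² = (1×0.00759)² = 5.76e-05;  (1·δC/C)² = (1×0.0994)² = 0.00988
δτ/τ = √(0.00994) = 0.0997
τ = 0.1033 s, so δτ = 0.0997 × 0.1033 = 0.0103 s.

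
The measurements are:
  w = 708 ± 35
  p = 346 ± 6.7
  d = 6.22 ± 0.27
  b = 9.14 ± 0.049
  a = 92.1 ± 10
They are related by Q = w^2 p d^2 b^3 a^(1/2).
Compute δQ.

7.11e+12

Each factor contributes (exponent × relative error)² to (δQ/Q)²:
  (2·δw/w)² = (2×0.0494)² = 0.00978;  (1·δp/p)² = (1×0.0194)² = 0.000375;  (2·δd/d)² = (2×0.0434)² = 0.00754;  (3·δb/b)² = (3×0.00536)² = 0.000259;  (½·δa/a)² = (0.5×0.109)² = 0.00295
δQ/Q = √(0.0209) = 0.145
Q = 4.92e+13, so δQ = 0.145 × 4.92e+13 = 7.11e+12.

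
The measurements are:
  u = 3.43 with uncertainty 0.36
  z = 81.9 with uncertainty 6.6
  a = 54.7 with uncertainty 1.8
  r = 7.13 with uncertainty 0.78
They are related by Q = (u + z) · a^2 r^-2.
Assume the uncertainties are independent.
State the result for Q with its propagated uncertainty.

5020 ± 1210

Let w = u + z = 85.3. δw = √(δu² + δz²) = √(0.130 + 43.6) = 6.61, so δw/w = 0.0775.
Q is then a monomial in w, a, r:
δQ/Q = √((δw/w)² + (2·δa/a)² + (-2·δr/r)²) = √(0.00600 + 0.00433 + 0.0479) = 0.241
Q = 5020, so δQ = 0.241 × 5020 = 1210.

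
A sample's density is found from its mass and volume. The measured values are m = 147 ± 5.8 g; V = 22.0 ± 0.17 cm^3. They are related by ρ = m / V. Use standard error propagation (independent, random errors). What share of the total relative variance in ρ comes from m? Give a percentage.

96.3%

(δρ/ρ)² = (1·δm/m)² + (-1·δV/V)²
  m term: (1×0.0395)² = 0.00156
  V term: (-1×0.00773)² = 5.97e-05
Total = 0.00162. Share from m = 0.00156/0.00162 = 0.963.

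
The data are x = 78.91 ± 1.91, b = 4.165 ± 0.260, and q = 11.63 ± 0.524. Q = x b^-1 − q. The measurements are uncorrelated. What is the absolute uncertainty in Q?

1.37

Let p = x·b^-1 = 18.95. δp/p = √((1·δx/x)² + (-1·δb/b)²) = √(0.000586 + 0.00390) = 0.0670, so δp = 1.27.
Q = p − q: δQ = √(δp² + δq²) = √(1.61 + 0.275) = 1.37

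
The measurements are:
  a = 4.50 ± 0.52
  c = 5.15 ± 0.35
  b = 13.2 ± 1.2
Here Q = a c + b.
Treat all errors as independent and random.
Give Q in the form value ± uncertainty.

36.4 ± 3.33

Let p = a·c = 23.2. δp/p = √((1·δa/a)² + (1·δc/c)²) = √(0.0134 + 0.00462) = 0.134, so δp = 3.11.
Q = p + b: δQ = √(δp² + δb²) = √(9.65 + 1.44) = 3.33
Q = 36.4.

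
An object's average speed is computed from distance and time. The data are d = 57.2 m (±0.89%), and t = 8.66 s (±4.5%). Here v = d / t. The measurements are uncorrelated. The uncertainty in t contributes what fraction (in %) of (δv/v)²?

96.2%

(δv/v)² = (1·δd/d)² + (-1·δt/t)²
  d term: (1×0.00890)² = 7.92e-05
  t term: (-1×0.0450)² = 0.00202
Total = 0.00210. Share from t = 0.00202/0.00210 = 0.962.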